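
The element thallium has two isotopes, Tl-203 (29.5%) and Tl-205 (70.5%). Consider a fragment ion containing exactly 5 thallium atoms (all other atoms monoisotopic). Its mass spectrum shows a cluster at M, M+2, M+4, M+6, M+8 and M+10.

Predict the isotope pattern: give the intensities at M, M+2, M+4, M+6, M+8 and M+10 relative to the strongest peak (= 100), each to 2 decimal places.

0.61 : 7.33 : 35.02 : 83.69 : 100.00 : 47.80

Each Tl atom is independently Tl-203 (p = 0.295) or Tl-205 (q = 0.705); the cluster is the binomial expansion (p + q)^5.
P(M) = 0.295^5 = 0.002234
P(M+2) = 5 × 0.295^4 × 0.705^1 = 0.026696
P(M+4) = 10 × 0.295^3 × 0.705^2 = 0.127598
P(M+6) = 10 × 0.295^2 × 0.705^3 = 0.304938
P(M+8) = 5 × 0.295^1 × 0.705^4 = 0.364375
P(M+10) = 0.705^5 = 0.174159
The M+8 peak is largest (0.364375); scaling to 100 gives 0.61 : 7.33 : 35.02 : 83.69 : 100.00 : 47.80.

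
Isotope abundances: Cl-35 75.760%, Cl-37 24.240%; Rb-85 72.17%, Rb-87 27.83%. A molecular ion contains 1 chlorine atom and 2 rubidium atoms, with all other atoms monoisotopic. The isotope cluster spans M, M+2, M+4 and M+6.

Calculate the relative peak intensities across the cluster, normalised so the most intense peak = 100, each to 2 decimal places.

91.64 : 100.00 : 36.24 : 4.36

Chlorine pattern (n=1): 0.7576 : 0.2424
Rubidium pattern (n=2): 0.52085089 : 0.40169822 : 0.07745089
Convolve the two distributions (both contribute in 2-u steps):
  M: 0.7576×0.52085089 = 0.394597
  M+2: 0.7576×0.40169822 + 0.2424×0.52085089 = 0.430581
  M+4: 0.7576×0.07745089 + 0.2424×0.40169822 = 0.156048
  M+6: 0.2424×0.07745089 = 0.018774
Scale to base peak (0.430581) = 100: 91.64 : 100.00 : 36.24 : 4.36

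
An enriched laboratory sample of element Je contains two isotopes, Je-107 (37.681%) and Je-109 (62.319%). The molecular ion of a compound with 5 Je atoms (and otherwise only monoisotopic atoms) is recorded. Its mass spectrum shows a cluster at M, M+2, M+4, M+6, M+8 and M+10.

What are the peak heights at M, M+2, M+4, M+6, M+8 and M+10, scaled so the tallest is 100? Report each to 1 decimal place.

2.2 : 18.3 : 60.5 : 100.0 : 82.7 : 27.4

The 5 Je atoms are independent, so intensities follow the terms of (0.37681 + 0.62319)^5.
P(M) = 0.37681^5 = 0.007596
P(M+2) = 5 × 0.37681^4 × 0.62319^1 = 0.062817
P(M+4) = 10 × 0.37681^3 × 0.62319^2 = 0.207782
P(M+6) = 10 × 0.37681^2 × 0.62319^3 = 0.343642
P(M+8) = 5 × 0.37681^1 × 0.62319^4 = 0.284167
P(M+10) = 0.62319^5 = 0.093994
The M+6 peak is largest (0.343642); scaling to 100 gives 2.2 : 18.3 : 60.5 : 100.0 : 82.7 : 27.4.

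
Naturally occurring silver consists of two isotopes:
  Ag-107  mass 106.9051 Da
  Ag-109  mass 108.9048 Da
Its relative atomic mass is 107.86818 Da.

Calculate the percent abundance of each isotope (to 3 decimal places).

With x = fraction of Ag-107 (so Ag-109 is 1 − x):
106.9051·x + 108.9048·(1 − x) = 107.86818
(106.9051 − 108.9048)·x = 107.86818 − 108.9048
x = -1.03662 / -1.9997 = 0.51839 → 51.839% Ag-107, 48.161% Ag-109.

Ag-107: 51.839%, Ag-109: 48.161%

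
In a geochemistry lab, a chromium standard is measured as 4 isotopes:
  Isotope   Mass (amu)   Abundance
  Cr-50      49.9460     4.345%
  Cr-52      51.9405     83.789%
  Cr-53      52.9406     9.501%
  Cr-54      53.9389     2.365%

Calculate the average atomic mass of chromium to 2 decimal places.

52.00 amu

The abundance-weighted mean is 0.04345 × 49.9460 + 0.83789 × 51.9405 + 0.09501 × 52.9406 + 0.02365 × 53.9389
= 2.17015 + 43.52043 + 5.02989 + 1.27565 = 51.99612 amu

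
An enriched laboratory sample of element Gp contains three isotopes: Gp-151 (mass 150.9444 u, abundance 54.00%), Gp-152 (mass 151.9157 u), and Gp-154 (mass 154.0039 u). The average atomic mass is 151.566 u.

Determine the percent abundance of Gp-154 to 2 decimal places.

8.37%

The remaining 46.00% is split between Gp-152 (fraction x) and Gp-154 (fraction 0.4600 − x).
Substituting: 151.9157x + 154.0039(0.4600 − x) = 70.056024
(151.9157 − 154.0039)x = -0.78577  ⇒  x = 0.37629, y = 0.08371
Gp-152: 37.63%, Gp-154: 8.37%.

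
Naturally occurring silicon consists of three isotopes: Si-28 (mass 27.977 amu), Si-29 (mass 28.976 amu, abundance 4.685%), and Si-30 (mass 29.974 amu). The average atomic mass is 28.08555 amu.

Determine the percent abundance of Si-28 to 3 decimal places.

The remaining 95.315% is split between Si-28 (fraction x) and Si-30 (fraction 0.95315 − x).
Substituting: 27.977x + 29.974(0.95315 − x) = 26.7280244
(27.977 − 29.974)x = -1.8416937  ⇒  x = 0.92223, y = 0.03092
Si-28: 92.223%, Si-30: 3.092%.

92.223%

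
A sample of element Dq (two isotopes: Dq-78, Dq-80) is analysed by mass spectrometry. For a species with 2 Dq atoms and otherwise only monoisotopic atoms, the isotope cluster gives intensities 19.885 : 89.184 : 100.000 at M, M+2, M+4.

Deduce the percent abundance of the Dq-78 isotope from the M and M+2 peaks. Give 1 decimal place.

30.8%

Let p = fractional abundance of Dq-78. I(M+2)/I(M) = [C(2,1)·p^1·(1−p)] / p^2 = 2·(1−p)/p = 89.184/19.885 = 4.4850
(1−p)/p = 4.4850/2 = 2.2425  ⇒  p = 1/(1 + 2.2425) = 0.3084
Dq-78: 30.8%, Dq-80: 69.2%.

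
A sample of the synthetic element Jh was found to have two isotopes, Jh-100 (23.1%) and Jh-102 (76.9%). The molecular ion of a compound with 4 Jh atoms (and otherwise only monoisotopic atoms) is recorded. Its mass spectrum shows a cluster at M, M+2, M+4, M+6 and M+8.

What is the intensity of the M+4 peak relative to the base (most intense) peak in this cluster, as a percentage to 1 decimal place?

45.1%

Term probabilities: M 0.0028, M+2 0.0379, M+4 0.1893, M+6 0.4202, M+8 0.3497. Base peak = M+6.
P(M+6) = C(4,3) × 0.231^1 × 0.769^3 = 4 × 0.2310 × 0.45475661 = 0.420195 (base)
P(M+4) = C(4,2) × 0.231^2 × 0.769^2 = 6 × 0.053361 × 0.591361 = 0.189334
Relative intensity = 0.189334 / 0.420195 × 100 = 45.1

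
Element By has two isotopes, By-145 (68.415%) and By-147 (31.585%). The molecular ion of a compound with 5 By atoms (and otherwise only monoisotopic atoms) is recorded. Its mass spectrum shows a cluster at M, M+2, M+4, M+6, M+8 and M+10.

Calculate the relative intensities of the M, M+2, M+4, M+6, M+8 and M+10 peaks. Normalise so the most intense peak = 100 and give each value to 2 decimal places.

The 5 By atoms are independent, so intensities follow the terms of (0.68415 + 0.31585)^5.
P(M) = 0.68415^5 = 0.149884
P(M+2) = 5 × 0.68415^4 × 0.31585^1 = 0.345984
P(M+4) = 10 × 0.68415^3 × 0.31585^2 = 0.319459
P(M+6) = 10 × 0.68415^2 × 0.31585^3 = 0.147484
P(M+8) = 5 × 0.68415^1 × 0.31585^4 = 0.034044
P(M+10) = 0.31585^5 = 0.003143
The M+2 peak is largest (0.345984); scaling to 100 gives 43.32 : 100.00 : 92.33 : 42.63 : 9.84 : 0.91.

43.32 : 100.00 : 92.33 : 42.63 : 9.84 : 0.91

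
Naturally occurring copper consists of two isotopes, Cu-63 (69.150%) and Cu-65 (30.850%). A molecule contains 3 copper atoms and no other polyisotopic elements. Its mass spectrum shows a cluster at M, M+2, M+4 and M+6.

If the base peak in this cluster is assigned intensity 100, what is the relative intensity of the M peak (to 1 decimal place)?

74.7

Term probabilities: M 0.3307, M+2 0.4425, M+4 0.1974, M+6 0.0294. Base peak = M+2.
P(M+2) = C(3,1) × 0.69150^2 × 0.30850^1 = 3 × 0.47817225 × 0.3085 = 0.442548 (base)
P(M) = C(3,0) × 0.69150^3 × 0.30850^0 = 1 × 0.33065611 × 1.0000 = 0.330656
Relative intensity = 0.330656 / 0.442548 × 100 = 74.7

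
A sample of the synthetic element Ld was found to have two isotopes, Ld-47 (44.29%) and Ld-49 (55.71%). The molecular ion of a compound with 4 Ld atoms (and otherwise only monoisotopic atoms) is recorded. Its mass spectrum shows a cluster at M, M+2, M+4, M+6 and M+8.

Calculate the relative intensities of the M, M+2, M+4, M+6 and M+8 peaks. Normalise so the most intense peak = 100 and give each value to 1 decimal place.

Expanding (0.4429 + 0.5571)^4:
P(M) = 0.4429^4 = 0.038479
P(M+2) = 4 × 0.4429^3 × 0.5571^1 = 0.193602
P(M+4) = 6 × 0.4429^2 × 0.5571^2 = 0.365283
P(M+6) = 4 × 0.4429^1 × 0.5571^3 = 0.306313
P(M+8) = 0.5571^4 = 0.096324
The M+4 peak is largest (0.365283); scaling to 100 gives 10.5 : 53.0 : 100.0 : 83.9 : 26.4.

10.5 : 53.0 : 100.0 : 83.9 : 26.4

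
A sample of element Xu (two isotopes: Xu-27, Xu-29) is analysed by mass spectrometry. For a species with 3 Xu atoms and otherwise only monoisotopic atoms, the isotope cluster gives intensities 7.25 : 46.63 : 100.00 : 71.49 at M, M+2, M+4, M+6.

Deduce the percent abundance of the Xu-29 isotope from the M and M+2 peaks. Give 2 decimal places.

68.19%

Let p = fractional abundance of Xu-27. I(M+2)/I(M) = [C(3,1)·p^2·(1−p)] / p^3 = 3·(1−p)/p = 46.63/7.25 = 6.4317
(1−p)/p = 6.4317/3 = 2.1439  ⇒  p = 1/(1 + 2.1439) = 0.3181
Xu-27: 31.81%, Xu-29: 68.19%.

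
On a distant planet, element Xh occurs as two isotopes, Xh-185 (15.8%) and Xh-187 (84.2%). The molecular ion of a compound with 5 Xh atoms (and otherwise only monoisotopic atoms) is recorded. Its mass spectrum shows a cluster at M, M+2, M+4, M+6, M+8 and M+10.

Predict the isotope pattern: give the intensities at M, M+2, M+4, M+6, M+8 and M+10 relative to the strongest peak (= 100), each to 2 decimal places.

0.02 : 0.62 : 6.61 : 35.21 : 93.82 : 100.00

The 5 Xh atoms are independent, so intensities follow the terms of (0.158 + 0.842)^5.
P(M) = 0.158^5 = 0.000098
P(M+2) = 5 × 0.158^4 × 0.842^1 = 0.002624
P(M+4) = 10 × 0.158^3 × 0.842^2 = 0.027964
P(M+6) = 10 × 0.158^2 × 0.842^3 = 0.149022
P(M+8) = 5 × 0.158^1 × 0.842^4 = 0.397078
P(M+10) = 0.842^5 = 0.423214
The M+10 peak is largest (0.423214); scaling to 100 gives 0.02 : 0.62 : 6.61 : 35.21 : 93.82 : 100.00.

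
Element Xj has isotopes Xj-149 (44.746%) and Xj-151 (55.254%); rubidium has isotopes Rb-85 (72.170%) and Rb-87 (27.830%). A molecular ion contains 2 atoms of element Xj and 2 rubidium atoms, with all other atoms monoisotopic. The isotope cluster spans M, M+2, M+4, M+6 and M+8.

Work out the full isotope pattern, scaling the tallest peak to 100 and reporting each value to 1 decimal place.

27.9 : 90.6 : 100.0 : 43.1 : 6.3

Element Xj pattern (n=2): 0.20022045 : 0.4944791 : 0.30530045
Rubidium pattern (n=2): 0.52085089 : 0.40169822 : 0.07745089
Convolve the two distributions (both contribute in 2-u steps):
  M: 0.20022045×0.52085089 = 0.104285
  M+2: 0.20022045×0.40169822 + 0.4944791×0.52085089 = 0.337978
  M+4: 0.20022045×0.07745089 + 0.4944791×0.40169822 + 0.30530045×0.52085089 = 0.373155
  M+6: 0.4944791×0.07745089 + 0.30530045×0.40169822 = 0.160936
  M+8: 0.30530045×0.07745089 = 0.023646
Scale to base peak (0.373155) = 100: 27.9 : 90.6 : 100.0 : 43.1 : 6.3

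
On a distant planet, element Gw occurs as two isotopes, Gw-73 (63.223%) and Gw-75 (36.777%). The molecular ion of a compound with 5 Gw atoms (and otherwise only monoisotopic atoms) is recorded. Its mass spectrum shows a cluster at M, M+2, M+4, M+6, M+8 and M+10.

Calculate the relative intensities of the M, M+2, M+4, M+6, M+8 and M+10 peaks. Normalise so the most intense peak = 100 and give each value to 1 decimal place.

29.6 : 86.0 : 100.0 : 58.2 : 16.9 : 2.0

The 5 Gw atoms are independent, so intensities follow the terms of (0.63223 + 0.36777)^5.
P(M) = 0.63223^5 = 0.101013
P(M+2) = 5 × 0.63223^4 × 0.36777^1 = 0.293797
P(M+4) = 10 × 0.63223^3 × 0.36777^2 = 0.341805
P(M+6) = 10 × 0.63223^2 × 0.36777^3 = 0.198829
P(M+8) = 5 × 0.63223^1 × 0.36777^4 = 0.057830
P(M+10) = 0.36777^5 = 0.006728
The M+4 peak is largest (0.341805); scaling to 100 gives 29.6 : 86.0 : 100.0 : 58.2 : 16.9 : 2.0.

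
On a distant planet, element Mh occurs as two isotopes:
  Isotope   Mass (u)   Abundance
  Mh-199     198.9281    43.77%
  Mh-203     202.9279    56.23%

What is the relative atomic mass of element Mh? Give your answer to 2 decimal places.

Weight each isotope mass by its fractional abundance: 0.4377 × 198.9281 + 0.5623 × 202.9279
= 87.07083 + 114.10636 = 201.17719 u

201.18 u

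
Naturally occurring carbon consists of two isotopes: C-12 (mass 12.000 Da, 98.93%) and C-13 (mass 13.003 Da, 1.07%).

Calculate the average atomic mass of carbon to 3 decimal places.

12.011 Da

Average mass = Σ (abundance × isotope mass) = 0.9893 × 12.000 + 0.0107 × 13.003
= 11.8716 + 0.1391 = 12.0107 Da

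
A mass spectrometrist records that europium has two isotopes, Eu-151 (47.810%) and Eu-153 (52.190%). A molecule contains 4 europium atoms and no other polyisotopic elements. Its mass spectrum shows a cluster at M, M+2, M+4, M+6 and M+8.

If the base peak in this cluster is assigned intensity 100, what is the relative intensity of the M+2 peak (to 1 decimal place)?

61.1

(0.47810 + 0.52190)^4 gives M 0.0522, M+2 0.2281, M+4 0.3736, M+6 0.2719, M+8 0.0742; the largest is M+4.
P(M+4) = C(4,2) × 0.47810^2 × 0.52190^2 = 6 × 0.22857961 × 0.27237961 = 0.373563 (base)
P(M+2) = C(4,1) × 0.47810^3 × 0.52190^1 = 4 × 0.10928391 × 0.5219 = 0.228141
Relative intensity = 0.228141 / 0.373563 × 100 = 61.1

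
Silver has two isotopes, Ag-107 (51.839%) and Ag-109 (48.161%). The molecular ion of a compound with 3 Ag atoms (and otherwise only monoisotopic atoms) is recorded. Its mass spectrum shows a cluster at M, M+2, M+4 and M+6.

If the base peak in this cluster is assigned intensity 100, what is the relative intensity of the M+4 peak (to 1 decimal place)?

Term probabilities: M 0.1393, M+2 0.3883, M+4 0.3607, M+6 0.1117. Base peak = M+2.
P(M+2) = C(3,1) × 0.51839^2 × 0.48161^1 = 3 × 0.26872819 × 0.48161 = 0.388267 (base)
P(M+4) = C(3,2) × 0.51839^1 × 0.48161^2 = 3 × 0.51839 × 0.23194819 = 0.360719
Relative intensity = 0.360719 / 0.388267 × 100 = 92.9

92.9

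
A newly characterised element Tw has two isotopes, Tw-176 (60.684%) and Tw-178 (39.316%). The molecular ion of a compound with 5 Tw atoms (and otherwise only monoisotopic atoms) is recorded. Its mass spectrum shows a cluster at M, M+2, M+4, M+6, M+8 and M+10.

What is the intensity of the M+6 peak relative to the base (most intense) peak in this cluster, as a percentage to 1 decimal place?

Term probabilities: M 0.0823, M+2 0.2666, M+4 0.3454, M+6 0.2238, M+8 0.0725, M+10 0.0094. Base peak = M+4.
P(M+4) = C(5,2) × 0.60684^3 × 0.39316^2 = 10 × 0.22347173 × 0.15457479 = 0.345431 (base)
P(M+6) = C(5,3) × 0.60684^2 × 0.39316^3 = 10 × 0.36825479 × 0.06077262 = 0.223798
Relative intensity = 0.223798 / 0.345431 × 100 = 64.8

64.8%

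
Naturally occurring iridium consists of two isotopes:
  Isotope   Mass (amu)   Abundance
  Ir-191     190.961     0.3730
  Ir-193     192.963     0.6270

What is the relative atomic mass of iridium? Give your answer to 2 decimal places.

192.22 amu

Ar = Σ fᵢ·mᵢ = 0.3730 × 190.961 + 0.6270 × 192.963
= 71.2285 + 120.9878 = 192.2163 amu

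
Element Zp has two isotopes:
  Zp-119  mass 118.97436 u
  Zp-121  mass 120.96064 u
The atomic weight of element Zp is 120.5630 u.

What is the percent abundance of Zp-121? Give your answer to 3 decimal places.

79.981%

Let x be the fractional abundance of Zp-119; then Zp-121 has abundance 1 − x.
118.97436·x + 120.96064·(1 − x) = 120.5630
(118.97436 − 120.96064)·x = 120.5630 − 120.96064
x = -0.39764 / -1.98628 = 0.20019 → 20.019% Zp-119, 79.981% Zp-121.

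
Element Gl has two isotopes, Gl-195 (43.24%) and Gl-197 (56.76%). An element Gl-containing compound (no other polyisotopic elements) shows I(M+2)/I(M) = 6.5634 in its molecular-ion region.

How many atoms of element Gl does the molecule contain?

With n Gl atoms, P(M+2)/P(M) = C(n,1)·p^(n−1)q / p^n = n·q/p = n · 0.5676/0.4324.
n = 6.5634 × 0.4324/0.5676 = 5.00 ≈ 5

5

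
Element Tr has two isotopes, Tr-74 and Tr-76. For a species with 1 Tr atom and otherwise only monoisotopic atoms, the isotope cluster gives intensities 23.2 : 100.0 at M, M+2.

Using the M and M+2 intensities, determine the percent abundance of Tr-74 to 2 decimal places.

18.83%

If p is the fraction of Tr that is Tr-74, then I(M+2)/I(M) = [C(1,1)·p^0·(1−p)] / p^1 = 1·(1−p)/p = 100.0/23.2 = 4.3103
(1−p)/p = 4.3103/1 = 4.3103  ⇒  p = 1/(1 + 4.3103) = 0.1883
Tr-74: 18.83%, Tr-76: 81.17%.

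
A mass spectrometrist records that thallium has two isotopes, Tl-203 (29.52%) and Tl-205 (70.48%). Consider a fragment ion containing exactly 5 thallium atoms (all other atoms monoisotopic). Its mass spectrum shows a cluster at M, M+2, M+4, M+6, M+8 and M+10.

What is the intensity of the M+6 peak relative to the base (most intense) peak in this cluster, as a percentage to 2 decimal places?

83.77%

(0.2952 + 0.7048)^5 gives M 0.0022, M+2 0.0268, M+4 0.1278, M+6 0.3051, M+8 0.3642, M+10 0.1739; the largest is M+8.
P(M+8) = C(5,4) × 0.2952^1 × 0.7048^4 = 5 × 0.2952 × 0.24675365 = 0.364208 (base)
P(M+6) = C(5,3) × 0.2952^2 × 0.7048^3 = 10 × 0.08714304 × 0.35010449 = 0.305092
Relative intensity = 0.305092 / 0.364208 × 100 = 83.77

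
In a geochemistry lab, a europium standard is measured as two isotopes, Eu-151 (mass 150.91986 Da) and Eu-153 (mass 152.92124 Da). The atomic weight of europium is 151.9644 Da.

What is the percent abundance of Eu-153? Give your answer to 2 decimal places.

Writing the weighted mean with unknown fraction x of Eu-151:
150.91986·x + 152.92124·(1 − x) = 151.9644
(150.91986 − 152.92124)·x = 151.9644 − 152.92124
x = -0.95684 / -2.00138 = 0.47809 → 47.81% Eu-151, 52.19% Eu-153.

52.19%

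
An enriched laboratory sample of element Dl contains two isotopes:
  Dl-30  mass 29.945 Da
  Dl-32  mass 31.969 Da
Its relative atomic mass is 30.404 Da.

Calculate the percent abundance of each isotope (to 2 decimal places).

Writing the weighted mean with unknown fraction x of Dl-30:
29.945·x + 31.969·(1 − x) = 30.404
(29.945 − 31.969)·x = 30.404 − 31.969
x = -1.565 / -2.024 = 0.77322 → 77.32% Dl-30, 22.68% Dl-32.

Dl-30: 77.32%, Dl-32: 22.68%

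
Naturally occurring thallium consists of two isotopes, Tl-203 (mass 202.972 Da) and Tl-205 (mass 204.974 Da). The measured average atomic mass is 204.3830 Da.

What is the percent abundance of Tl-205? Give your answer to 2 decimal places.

70.48%

Writing the weighted mean with unknown fraction x of Tl-203:
202.972·x + 204.974·(1 − x) = 204.3830
(202.972 − 204.974)·x = 204.3830 − 204.974
x = -0.5910 / -2.002 = 0.29520 → 29.52% Tl-203, 70.48% Tl-205.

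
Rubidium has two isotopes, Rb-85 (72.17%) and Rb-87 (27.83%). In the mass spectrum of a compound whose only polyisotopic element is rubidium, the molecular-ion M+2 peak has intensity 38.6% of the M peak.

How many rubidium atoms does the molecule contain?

For n independent Rb atoms, I(M+2)/I(M) = n · (abundance Rb-87) / (abundance Rb-85) = n · 0.2783/0.7217.
n = 0.386 × 0.7217/0.2783 = 1.00 ≈ 1

1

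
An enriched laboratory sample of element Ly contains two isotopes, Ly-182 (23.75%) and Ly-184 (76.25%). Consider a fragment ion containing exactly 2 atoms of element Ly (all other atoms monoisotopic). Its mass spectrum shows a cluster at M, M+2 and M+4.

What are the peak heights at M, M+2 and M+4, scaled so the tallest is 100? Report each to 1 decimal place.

9.7 : 62.3 : 100.0

The 2 Ly atoms are independent, so intensities follow the terms of (0.2375 + 0.7625)^2.
P(M) = 0.2375^2 = 0.056406
P(M+2) = 2 × 0.2375^1 × 0.7625^1 = 0.362187
P(M+4) = 0.7625^2 = 0.581406
The M+4 peak is largest (0.581406); scaling to 100 gives 9.7 : 62.3 : 100.0.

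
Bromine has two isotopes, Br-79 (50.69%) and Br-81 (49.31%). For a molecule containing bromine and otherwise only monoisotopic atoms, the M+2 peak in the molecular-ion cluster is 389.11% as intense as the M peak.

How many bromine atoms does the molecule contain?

4

For n independent Br atoms, I(M+2)/I(M) = n · (abundance Br-81) / (abundance Br-79) = n · 0.4931/0.5069.
n = 3.8911 × 0.5069/0.4931 = 4.00 ≈ 4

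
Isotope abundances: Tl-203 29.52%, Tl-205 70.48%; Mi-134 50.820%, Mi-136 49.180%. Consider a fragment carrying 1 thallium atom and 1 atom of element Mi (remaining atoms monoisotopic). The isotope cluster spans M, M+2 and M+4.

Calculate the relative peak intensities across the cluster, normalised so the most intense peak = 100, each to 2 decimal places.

Thallium pattern (n=1): 0.2952 : 0.7048
Element Mi pattern (n=1): 0.5082 : 0.4918
Convolve the two distributions (both contribute in 2-u steps):
  M: 0.2952×0.5082 = 0.150021
  M+2: 0.2952×0.4918 + 0.7048×0.5082 = 0.503359
  M+4: 0.7048×0.4918 = 0.346621
Scale to base peak (0.503359) = 100: 29.80 : 100.00 : 68.86

29.80 : 100.00 : 68.86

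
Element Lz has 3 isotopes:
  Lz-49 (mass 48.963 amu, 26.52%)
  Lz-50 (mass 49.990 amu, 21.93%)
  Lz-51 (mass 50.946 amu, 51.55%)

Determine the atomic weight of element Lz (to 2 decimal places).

50.21 amu

Average mass = Σ (abundance × isotope mass) = 0.2652 × 48.963 + 0.2193 × 49.990 + 0.5155 × 50.946
= 12.9850 + 10.9628 + 26.2627 = 50.2105 amu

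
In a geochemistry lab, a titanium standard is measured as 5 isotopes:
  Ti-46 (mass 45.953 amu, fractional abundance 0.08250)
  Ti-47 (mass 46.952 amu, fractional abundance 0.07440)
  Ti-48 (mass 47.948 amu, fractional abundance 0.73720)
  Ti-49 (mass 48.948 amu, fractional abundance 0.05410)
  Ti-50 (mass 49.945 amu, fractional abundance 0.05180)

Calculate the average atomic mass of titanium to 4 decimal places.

Average mass = Σ (abundance × isotope mass) = 0.08250 × 45.953 + 0.07440 × 46.952 + 0.73720 × 47.948 + 0.05410 × 48.948 + 0.05180 × 49.945
= 3.79112 + 3.49323 + 35.34727 + 2.64809 + 2.58715 = 47.86686 amu

47.8669 amu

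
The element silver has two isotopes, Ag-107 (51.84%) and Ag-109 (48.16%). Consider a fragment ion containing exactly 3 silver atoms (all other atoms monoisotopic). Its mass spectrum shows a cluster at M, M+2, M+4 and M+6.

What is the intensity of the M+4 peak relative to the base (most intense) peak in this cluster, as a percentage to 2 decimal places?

(0.5184 + 0.4816)^3 gives M 0.1393, M+2 0.3883, M+4 0.3607, M+6 0.1117; the largest is M+2.
P(M+2) = C(3,1) × 0.5184^2 × 0.4816^1 = 3 × 0.26873856 × 0.4816 = 0.388273 (base)
P(M+4) = C(3,2) × 0.5184^1 × 0.4816^2 = 3 × 0.5184 × 0.23193856 = 0.360711
Relative intensity = 0.360711 / 0.388273 × 100 = 92.90

92.90%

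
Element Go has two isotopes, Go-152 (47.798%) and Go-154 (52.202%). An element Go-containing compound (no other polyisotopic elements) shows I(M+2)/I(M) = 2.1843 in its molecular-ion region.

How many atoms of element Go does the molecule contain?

For n independent Go atoms, I(M+2)/I(M) = n · (abundance Go-154) / (abundance Go-152) = n · 0.52202/0.47798.
n = 2.1843 × 0.47798/0.52202 = 2.00 ≈ 2

2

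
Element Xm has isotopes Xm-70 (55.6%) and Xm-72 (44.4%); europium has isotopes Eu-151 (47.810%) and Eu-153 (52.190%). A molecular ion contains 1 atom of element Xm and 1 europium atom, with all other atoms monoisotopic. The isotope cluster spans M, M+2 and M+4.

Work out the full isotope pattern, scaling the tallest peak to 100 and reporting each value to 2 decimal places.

Element Xm pattern (n=1): 0.5560 : 0.4440
Europium pattern (n=1): 0.4781 : 0.5219
Convolve the two distributions (both contribute in 2-u steps):
  M: 0.5560×0.4781 = 0.265824
  M+2: 0.5560×0.5219 + 0.4440×0.4781 = 0.502453
  M+4: 0.4440×0.5219 = 0.231724
Scale to base peak (0.502453) = 100: 52.91 : 100.00 : 46.12

52.91 : 100.00 : 46.12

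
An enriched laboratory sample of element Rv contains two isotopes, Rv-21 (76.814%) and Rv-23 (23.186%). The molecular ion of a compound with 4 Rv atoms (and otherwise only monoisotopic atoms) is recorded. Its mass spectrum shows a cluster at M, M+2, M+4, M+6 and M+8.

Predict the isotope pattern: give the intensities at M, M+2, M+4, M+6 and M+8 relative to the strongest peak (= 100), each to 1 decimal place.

The 4 Rv atoms are independent, so intensities follow the terms of (0.76814 + 0.23186)^4.
P(M) = 0.76814^4 = 0.348146
P(M+2) = 4 × 0.76814^3 × 0.23186^1 = 0.420346
P(M+4) = 6 × 0.76814^2 × 0.23186^2 = 0.190320
P(M+6) = 4 × 0.76814^1 × 0.23186^3 = 0.038298
P(M+8) = 0.23186^4 = 0.002890
The M+2 peak is largest (0.420346); scaling to 100 gives 82.8 : 100.0 : 45.3 : 9.1 : 0.7.

82.8 : 100.0 : 45.3 : 9.1 : 0.7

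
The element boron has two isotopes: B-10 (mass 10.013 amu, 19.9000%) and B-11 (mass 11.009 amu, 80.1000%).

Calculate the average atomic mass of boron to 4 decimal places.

The abundance-weighted mean is 0.199000 × 10.013 + 0.801000 × 11.009
= 1.99259 + 8.81821 = 10.81080 amu

10.8108 amu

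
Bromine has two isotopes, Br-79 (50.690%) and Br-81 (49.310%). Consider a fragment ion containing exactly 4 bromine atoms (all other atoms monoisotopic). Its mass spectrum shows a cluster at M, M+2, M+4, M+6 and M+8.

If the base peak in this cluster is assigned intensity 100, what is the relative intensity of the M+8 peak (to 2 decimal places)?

15.77

Binomial terms of (0.50690 + 0.49310)^4: M 0.0660, M+2 0.2569, M+4 0.3749, M+6 0.2431, M+8 0.0591 → M+4 is the base peak.
P(M+4) = C(4,2) × 0.50690^2 × 0.49310^2 = 6 × 0.25694761 × 0.24314761 = 0.374857 (base)
P(M+8) = C(4,4) × 0.50690^0 × 0.49310^4 = 1 × 1.0000 × 0.05912076 = 0.059121
Relative intensity = 0.059121 / 0.374857 × 100 = 15.77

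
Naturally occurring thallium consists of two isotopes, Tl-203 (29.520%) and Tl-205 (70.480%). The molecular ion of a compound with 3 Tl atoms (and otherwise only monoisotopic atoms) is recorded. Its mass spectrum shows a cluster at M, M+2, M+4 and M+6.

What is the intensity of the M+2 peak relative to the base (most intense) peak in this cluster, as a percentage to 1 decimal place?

41.9%

Term probabilities: M 0.0257, M+2 0.1843, M+4 0.4399, M+6 0.3501. Base peak = M+4.
P(M+4) = C(3,2) × 0.29520^1 × 0.70480^2 = 3 × 0.2952 × 0.49674304 = 0.439916 (base)
P(M+2) = C(3,1) × 0.29520^2 × 0.70480^1 = 3 × 0.08714304 × 0.7048 = 0.184255
Relative intensity = 0.184255 / 0.439916 × 100 = 41.9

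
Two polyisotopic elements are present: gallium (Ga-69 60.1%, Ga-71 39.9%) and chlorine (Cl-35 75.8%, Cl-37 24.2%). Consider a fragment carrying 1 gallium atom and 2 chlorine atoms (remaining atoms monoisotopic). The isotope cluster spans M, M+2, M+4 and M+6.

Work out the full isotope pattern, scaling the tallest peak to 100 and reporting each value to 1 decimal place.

Gallium pattern (n=1): 0.6010 : 0.3990
Chlorine pattern (n=2): 0.574564 : 0.366872 : 0.058564
Convolve the two distributions (both contribute in 2-u steps):
  M: 0.6010×0.574564 = 0.345313
  M+2: 0.6010×0.366872 + 0.3990×0.574564 = 0.449741
  M+4: 0.6010×0.058564 + 0.3990×0.366872 = 0.181579
  M+6: 0.3990×0.058564 = 0.023367
Scale to base peak (0.449741) = 100: 76.8 : 100.0 : 40.4 : 5.2

76.8 : 100.0 : 40.4 : 5.2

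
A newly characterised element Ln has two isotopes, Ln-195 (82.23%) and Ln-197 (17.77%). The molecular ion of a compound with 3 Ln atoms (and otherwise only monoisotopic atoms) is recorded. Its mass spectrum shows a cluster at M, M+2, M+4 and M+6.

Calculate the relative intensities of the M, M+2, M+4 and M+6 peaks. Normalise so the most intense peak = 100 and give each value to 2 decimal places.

100.00 : 64.83 : 14.01 : 1.01

The 3 Ln atoms are independent, so intensities follow the terms of (0.8223 + 0.1777)^3.
P(M) = 0.8223^3 = 0.556021
P(M+2) = 3 × 0.8223^2 × 0.1777^1 = 0.360470
P(M+4) = 3 × 0.8223^1 × 0.1777^2 = 0.077898
P(M+6) = 0.1777^3 = 0.005611
The M peak is largest (0.556021); scaling to 100 gives 100.00 : 64.83 : 14.01 : 1.01.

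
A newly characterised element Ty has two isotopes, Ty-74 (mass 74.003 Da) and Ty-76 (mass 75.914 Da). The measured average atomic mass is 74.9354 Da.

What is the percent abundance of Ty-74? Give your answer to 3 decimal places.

Writing the weighted mean with unknown fraction x of Ty-74:
74.003·x + 75.914·(1 − x) = 74.9354
(74.003 − 75.914)·x = 74.9354 − 75.914
x = -0.9786 / -1.911 = 0.51209 → 51.209% Ty-74, 48.791% Ty-76.

51.209%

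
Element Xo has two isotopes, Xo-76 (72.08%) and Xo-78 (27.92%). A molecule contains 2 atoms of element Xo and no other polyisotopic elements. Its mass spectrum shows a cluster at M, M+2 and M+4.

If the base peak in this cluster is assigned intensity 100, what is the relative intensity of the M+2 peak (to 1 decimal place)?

Binomial terms of (0.7208 + 0.2792)^2: M 0.5196, M+2 0.4025, M+4 0.0780 → M is the base peak.
P(M) = C(2,0) × 0.7208^2 × 0.2792^0 = 1 × 0.51955264 × 1.0000 = 0.519553 (base)
P(M+2) = C(2,1) × 0.7208^1 × 0.2792^1 = 2 × 0.7208 × 0.2792 = 0.402495
Relative intensity = 0.402495 / 0.519553 × 100 = 77.5

77.5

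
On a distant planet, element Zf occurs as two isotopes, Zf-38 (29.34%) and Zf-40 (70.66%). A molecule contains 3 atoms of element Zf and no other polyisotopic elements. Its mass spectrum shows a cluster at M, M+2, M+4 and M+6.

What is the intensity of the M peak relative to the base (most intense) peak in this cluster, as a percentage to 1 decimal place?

5.7%

(0.2934 + 0.7066)^3 gives M 0.0253, M+2 0.1825, M+4 0.4395, M+6 0.3528; the largest is M+4.
P(M+4) = C(3,2) × 0.2934^1 × 0.7066^2 = 3 × 0.2934 × 0.49928356 = 0.439469 (base)
P(M) = C(3,0) × 0.2934^3 × 0.7066^0 = 1 × 0.02525692 × 1.0000 = 0.025257
Relative intensity = 0.025257 / 0.439469 × 100 = 5.7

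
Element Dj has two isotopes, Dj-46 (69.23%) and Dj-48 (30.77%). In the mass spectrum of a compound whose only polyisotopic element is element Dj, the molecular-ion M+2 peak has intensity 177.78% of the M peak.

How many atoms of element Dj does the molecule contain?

The M+2/M ratio from n Dj atoms is n · q/p = n · 0.3077/0.6923.
n = 1.7778 × 0.6923/0.3077 = 4.00 ≈ 4

4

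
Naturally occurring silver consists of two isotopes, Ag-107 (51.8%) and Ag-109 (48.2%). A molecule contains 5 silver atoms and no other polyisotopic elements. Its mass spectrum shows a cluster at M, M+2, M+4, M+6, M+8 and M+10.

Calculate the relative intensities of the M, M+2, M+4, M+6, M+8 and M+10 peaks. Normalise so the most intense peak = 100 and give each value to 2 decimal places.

11.55 : 53.73 : 100.00 : 93.05 : 43.29 : 8.06

The 5 Ag atoms are independent, so intensities follow the terms of (0.518 + 0.482)^5.
P(M) = 0.518^5 = 0.037295
P(M+2) = 5 × 0.518^4 × 0.482^1 = 0.173515
P(M+4) = 10 × 0.518^3 × 0.482^2 = 0.322911
P(M+6) = 10 × 0.518^2 × 0.482^3 = 0.300470
P(M+8) = 5 × 0.518^1 × 0.482^4 = 0.139794
P(M+10) = 0.482^5 = 0.026016
The M+4 peak is largest (0.322911); scaling to 100 gives 11.55 : 53.73 : 100.00 : 93.05 : 43.29 : 8.06.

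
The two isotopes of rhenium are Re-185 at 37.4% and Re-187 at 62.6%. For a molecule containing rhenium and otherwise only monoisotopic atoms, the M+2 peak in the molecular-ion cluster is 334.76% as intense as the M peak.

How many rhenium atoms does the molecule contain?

2

The M+2/M ratio from n Re atoms is n · q/p = n · 0.626/0.374.
n = 3.3476 × 0.374/0.626 = 2.00 ≈ 2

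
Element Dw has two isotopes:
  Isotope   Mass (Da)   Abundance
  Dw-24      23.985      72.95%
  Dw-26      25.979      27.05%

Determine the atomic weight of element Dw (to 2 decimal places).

The abundance-weighted mean is 0.7295 × 23.985 + 0.2705 × 25.979
= 17.4971 + 7.0273 = 24.5244 Da

24.52 Da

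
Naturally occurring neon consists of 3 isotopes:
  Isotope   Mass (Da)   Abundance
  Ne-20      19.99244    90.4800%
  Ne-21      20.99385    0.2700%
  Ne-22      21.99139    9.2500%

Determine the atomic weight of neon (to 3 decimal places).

20.180 Da

Ar = Σ fᵢ·mᵢ = 0.904800 × 19.99244 + 0.002700 × 20.99385 + 0.092500 × 21.99139
= 18.089160 + 0.056683 + 2.034204 = 20.180047 Da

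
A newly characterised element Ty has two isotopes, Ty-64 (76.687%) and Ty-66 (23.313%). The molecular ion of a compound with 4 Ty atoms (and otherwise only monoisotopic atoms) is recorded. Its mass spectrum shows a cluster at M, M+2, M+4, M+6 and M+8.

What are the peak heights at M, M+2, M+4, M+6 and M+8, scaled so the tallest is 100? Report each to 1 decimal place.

Expanding (0.76687 + 0.23313)^4:
P(M) = 0.76687^4 = 0.345849
P(M+2) = 4 × 0.76687^3 × 0.23313^1 = 0.420556
P(M+4) = 6 × 0.76687^2 × 0.23313^2 = 0.191775
P(M+6) = 4 × 0.76687^1 × 0.23313^3 = 0.038867
P(M+8) = 0.23313^4 = 0.002954
The M+2 peak is largest (0.420556); scaling to 100 gives 82.2 : 100.0 : 45.6 : 9.2 : 0.7.

82.2 : 100.0 : 45.6 : 9.2 : 0.7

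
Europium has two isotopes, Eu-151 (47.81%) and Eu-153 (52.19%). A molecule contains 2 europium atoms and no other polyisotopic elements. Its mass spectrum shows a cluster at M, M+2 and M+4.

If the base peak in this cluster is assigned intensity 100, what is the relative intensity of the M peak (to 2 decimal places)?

Binomial terms of (0.4781 + 0.5219)^2: M 0.2286, M+2 0.4990, M+4 0.2724 → M+2 is the base peak.
P(M+2) = C(2,1) × 0.4781^1 × 0.5219^1 = 2 × 0.4781 × 0.5219 = 0.499041 (base)
P(M) = C(2,0) × 0.4781^2 × 0.5219^0 = 1 × 0.22857961 × 1.0000 = 0.228580
Relative intensity = 0.228580 / 0.499041 × 100 = 45.80

45.80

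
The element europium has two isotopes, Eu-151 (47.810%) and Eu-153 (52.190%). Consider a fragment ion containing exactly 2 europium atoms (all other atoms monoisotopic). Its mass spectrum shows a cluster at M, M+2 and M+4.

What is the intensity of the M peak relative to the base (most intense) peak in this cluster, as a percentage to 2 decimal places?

Term probabilities: M 0.2286, M+2 0.4990, M+4 0.2724. Base peak = M+2.
P(M+2) = C(2,1) × 0.47810^1 × 0.52190^1 = 2 × 0.4781 × 0.5219 = 0.499041 (base)
P(M) = C(2,0) × 0.47810^2 × 0.52190^0 = 1 × 0.22857961 × 1.0000 = 0.228580
Relative intensity = 0.228580 / 0.499041 × 100 = 45.80

45.80%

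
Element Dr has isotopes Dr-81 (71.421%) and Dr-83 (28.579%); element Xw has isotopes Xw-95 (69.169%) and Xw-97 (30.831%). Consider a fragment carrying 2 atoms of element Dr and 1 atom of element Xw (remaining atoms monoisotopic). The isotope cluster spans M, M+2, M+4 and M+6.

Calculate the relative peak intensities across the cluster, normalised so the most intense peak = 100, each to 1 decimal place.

80.3 : 100.0 : 41.5 : 5.7

Element Dr pattern (n=2): 0.51009592 : 0.40822815 : 0.08167592
Element Xw pattern (n=1): 0.69169 : 0.30831
Convolve the two distributions (both contribute in 2-u steps):
  M: 0.51009592×0.69169 = 0.352828
  M+2: 0.51009592×0.30831 + 0.40822815×0.69169 = 0.439635
  M+4: 0.40822815×0.30831 + 0.08167592×0.69169 = 0.182355
  M+6: 0.08167592×0.30831 = 0.025182
Scale to base peak (0.439635) = 100: 80.3 : 100.0 : 41.5 : 5.7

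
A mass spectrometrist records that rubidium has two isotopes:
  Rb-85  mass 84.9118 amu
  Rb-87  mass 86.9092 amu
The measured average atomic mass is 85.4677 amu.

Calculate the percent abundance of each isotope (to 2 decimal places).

Rb-85: 72.17%, Rb-87: 27.83%

Writing the weighted mean with unknown fraction x of Rb-85:
84.9118·x + 86.9092·(1 − x) = 85.4677
(84.9118 − 86.9092)·x = 85.4677 − 86.9092
x = -1.4415 / -1.9974 = 0.72169 → 72.17% Rb-85, 27.83% Rb-87.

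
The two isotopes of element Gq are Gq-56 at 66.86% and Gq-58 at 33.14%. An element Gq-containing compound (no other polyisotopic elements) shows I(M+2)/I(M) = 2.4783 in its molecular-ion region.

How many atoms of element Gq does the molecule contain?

5

For n independent Gq atoms, I(M+2)/I(M) = n · (abundance Gq-58) / (abundance Gq-56) = n · 0.3314/0.6686.
n = 2.4783 × 0.6686/0.3314 = 5.00 ≈ 5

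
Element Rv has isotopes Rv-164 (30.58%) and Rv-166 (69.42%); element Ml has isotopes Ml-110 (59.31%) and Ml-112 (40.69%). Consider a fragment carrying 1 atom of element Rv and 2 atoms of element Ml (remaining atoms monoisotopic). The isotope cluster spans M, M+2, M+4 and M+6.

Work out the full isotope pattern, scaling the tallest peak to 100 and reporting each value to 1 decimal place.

27.5 : 100.0 : 98.4 : 29.3

Element Rv pattern (n=1): 0.3058 : 0.6942
Element Ml pattern (n=2): 0.35176761 : 0.48266478 : 0.16556761
Convolve the two distributions (both contribute in 2-u steps):
  M: 0.3058×0.35176761 = 0.107571
  M+2: 0.3058×0.48266478 + 0.6942×0.35176761 = 0.391796
  M+4: 0.3058×0.16556761 + 0.6942×0.48266478 = 0.385696
  M+6: 0.6942×0.16556761 = 0.114937
Scale to base peak (0.391796) = 100: 27.5 : 100.0 : 98.4 : 29.3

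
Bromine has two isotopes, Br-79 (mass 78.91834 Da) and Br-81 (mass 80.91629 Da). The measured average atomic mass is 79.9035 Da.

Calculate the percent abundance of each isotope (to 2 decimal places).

Br-79: 50.69%, Br-81: 49.31%

With x = fraction of Br-79 (so Br-81 is 1 − x):
78.91834·x + 80.91629·(1 − x) = 79.9035
(78.91834 − 80.91629)·x = 79.9035 − 80.91629
x = -1.01279 / -1.99795 = 0.50691 → 50.69% Br-79, 49.31% Br-81.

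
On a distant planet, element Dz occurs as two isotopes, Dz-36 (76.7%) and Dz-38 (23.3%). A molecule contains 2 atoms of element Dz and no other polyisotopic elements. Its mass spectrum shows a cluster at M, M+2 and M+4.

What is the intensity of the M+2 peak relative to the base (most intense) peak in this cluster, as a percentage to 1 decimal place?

60.8%

Term probabilities: M 0.5883, M+2 0.3574, M+4 0.0543. Base peak = M.
P(M) = C(2,0) × 0.767^2 × 0.233^0 = 1 × 0.588289 × 1.0000 = 0.588289 (base)
P(M+2) = C(2,1) × 0.767^1 × 0.233^1 = 2 × 0.7670 × 0.2330 = 0.357422
Relative intensity = 0.357422 / 0.588289 × 100 = 60.8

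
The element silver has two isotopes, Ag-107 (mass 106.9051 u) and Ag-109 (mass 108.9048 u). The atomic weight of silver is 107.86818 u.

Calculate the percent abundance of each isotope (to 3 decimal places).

With x = fraction of Ag-107 (so Ag-109 is 1 − x):
106.9051·x + 108.9048·(1 − x) = 107.86818
(106.9051 − 108.9048)·x = 107.86818 − 108.9048
x = -1.03662 / -1.9997 = 0.51839 → 51.839% Ag-107, 48.161% Ag-109.

Ag-107: 51.839%, Ag-109: 48.161%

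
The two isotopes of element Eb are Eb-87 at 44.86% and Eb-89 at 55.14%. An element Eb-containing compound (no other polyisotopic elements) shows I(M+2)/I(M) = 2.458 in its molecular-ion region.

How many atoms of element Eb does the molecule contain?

For n independent Eb atoms, I(M+2)/I(M) = n · (abundance Eb-89) / (abundance Eb-87) = n · 0.5514/0.4486.
n = 2.458 × 0.4486/0.5514 = 2.00 ≈ 2

2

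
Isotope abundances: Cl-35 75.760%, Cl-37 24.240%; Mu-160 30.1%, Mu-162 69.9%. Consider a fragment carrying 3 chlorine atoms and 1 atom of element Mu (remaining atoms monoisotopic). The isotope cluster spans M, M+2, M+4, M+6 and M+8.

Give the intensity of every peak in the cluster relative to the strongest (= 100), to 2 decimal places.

Chlorine pattern (n=3): 0.4348304 : 0.41738208 : 0.13354464 : 0.01424288
Element Mu pattern (n=1): 0.3010 : 0.6990
Convolve the two distributions (both contribute in 2-u steps):
  M: 0.4348304×0.3010 = 0.130884
  M+2: 0.4348304×0.6990 + 0.41738208×0.3010 = 0.429578
  M+4: 0.41738208×0.6990 + 0.13354464×0.3010 = 0.331947
  M+6: 0.13354464×0.6990 + 0.01424288×0.3010 = 0.097635
  M+8: 0.01424288×0.6990 = 0.009956
Scale to base peak (0.429578) = 100: 30.47 : 100.00 : 77.27 : 22.73 : 2.32

30.47 : 100.00 : 77.27 : 22.73 : 2.32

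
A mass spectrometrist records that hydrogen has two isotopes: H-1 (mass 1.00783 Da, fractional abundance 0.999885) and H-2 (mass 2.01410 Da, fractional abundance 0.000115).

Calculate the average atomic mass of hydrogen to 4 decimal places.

The abundance-weighted mean is 0.999885 × 1.00783 + 0.000115 × 2.01410
= 1.007714 + 0.000232 = 1.007946 Da

1.0079 Da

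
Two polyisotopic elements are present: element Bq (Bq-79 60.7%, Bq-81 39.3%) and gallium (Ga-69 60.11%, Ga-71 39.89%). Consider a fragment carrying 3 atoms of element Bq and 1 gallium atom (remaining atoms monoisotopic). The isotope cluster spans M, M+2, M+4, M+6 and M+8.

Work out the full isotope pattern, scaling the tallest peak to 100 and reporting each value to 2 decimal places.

Element Bq pattern (n=3): 0.22364854 : 0.43440137 : 0.28125163 : 0.06069846
Gallium pattern (n=1): 0.6011 : 0.3989
Convolve the two distributions (both contribute in 2-u steps):
  M: 0.22364854×0.6011 = 0.134435
  M+2: 0.22364854×0.3989 + 0.43440137×0.6011 = 0.350332
  M+4: 0.43440137×0.3989 + 0.28125163×0.6011 = 0.342343
  M+6: 0.28125163×0.3989 + 0.06069846×0.6011 = 0.148677
  M+8: 0.06069846×0.3989 = 0.024213
Scale to base peak (0.350332) = 100: 38.37 : 100.00 : 97.72 : 42.44 : 6.91

38.37 : 100.00 : 97.72 : 42.44 : 6.91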